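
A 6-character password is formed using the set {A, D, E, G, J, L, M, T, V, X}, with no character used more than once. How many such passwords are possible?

151200

Choose and order 6 of the 10 symbols: the first character has 10 options, the next 9, and so on down to 5.
That product is 10 × 9 × 8 × 7 × 6 × 5 = 151200.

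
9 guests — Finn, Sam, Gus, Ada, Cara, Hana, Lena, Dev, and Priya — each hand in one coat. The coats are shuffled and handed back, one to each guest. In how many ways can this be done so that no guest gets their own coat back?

133496

Let Aᵢ be the assignments in which guest i gets their own coat. We want the size of the complement of A₁∪…∪A_9.
By inclusion–exclusion this is Σ_{j=0}^{9} (−1)^j C(9,j)·(9−j)!.
Computing: 362880 − 362880 + 181440 − 60480 + 15120 − 3024 + 504 − 72 + 9 − 1 = 133496.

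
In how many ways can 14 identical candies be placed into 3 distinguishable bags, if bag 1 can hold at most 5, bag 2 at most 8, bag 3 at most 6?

By stars and bars, unrestricted non-negative solutions to x_1+…+x_3 = 14 number C(14+2,2) = 120.
Subtract solutions that violate a single cap (substitute x_i' = x_i − (cap_i+1)): x_1 ≥ 6 gives C(10,2) = 45; x_2 ≥ 9 gives C(7,2) = 21; x_3 ≥ 7 gives C(9,2) = 36. Together 102.
Add back pairs where two caps are both exceeded: 0 + 3 + 0 = 3.
By inclusion–exclusion the count is 120 − 102 + 3 = 21.

21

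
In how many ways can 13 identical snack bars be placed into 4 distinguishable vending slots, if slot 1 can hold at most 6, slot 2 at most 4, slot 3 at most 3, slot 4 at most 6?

70

Without the upper bounds there are C(16,3) = 560 ways to split 13 among 4 vending slots.
Subtract solutions that violate a single cap (substitute x_i' = x_i − (cap_i+1)): x_1 ≥ 7 gives C(9,3) = 84; x_2 ≥ 5 gives C(11,3) = 165; x_3 ≥ 4 gives C(12,3) = 220; x_4 ≥ 7 gives C(9,3) = 84. Together 553.
Add back pairs where two caps are both exceeded: 4 + 10 + 0 + 35 + 4 + 10 = 63.
By inclusion–exclusion the count is 560 − 553 + 63 = 70.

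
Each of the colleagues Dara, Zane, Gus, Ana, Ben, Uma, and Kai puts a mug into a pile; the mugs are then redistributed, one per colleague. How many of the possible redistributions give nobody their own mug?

1854

Count assignments avoiding every fixed point. For any j of the 7 colleagues fixed to their own mug, the other 7−j can be arranged in (7−j)! ways.
By inclusion–exclusion this is Σ_{j=0}^{7} (−1)^j C(7,j)·(7−j)!.
Computing: 5040 − 5040 + 2520 − 840 + 210 − 42 + 7 − 1 = 1854.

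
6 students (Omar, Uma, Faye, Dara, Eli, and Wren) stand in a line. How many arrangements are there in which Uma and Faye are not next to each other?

There are 6! = 720 arrangements in all. If Uma and Faye are adjacent, merging them into one block gives 2·(5)! = 240 arrangements.
So 720 − 240 = 480 arrangements keep them apart.

480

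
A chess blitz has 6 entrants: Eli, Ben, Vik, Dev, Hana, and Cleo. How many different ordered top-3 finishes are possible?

120

There are 6 choices for 1st place, 5 for 2nd, and 4 for 3rd.
That gives 6 × 5 × 4 = 120.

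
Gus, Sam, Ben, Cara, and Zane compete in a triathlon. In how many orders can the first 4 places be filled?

There are 5 choices for 1st place, 4 for 2nd, and so on down to 2 for position 4.
That gives 5 × 4 × 3 × 2 = 120.

120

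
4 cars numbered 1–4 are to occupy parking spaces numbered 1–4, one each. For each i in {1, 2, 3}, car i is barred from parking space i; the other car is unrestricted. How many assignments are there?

Let Aᵢ (for i ∈ {1, 2, 3}) be the placements that put car i in its forbidden parking space. Any j of these fix j positions, leaving (4−j)! ways to fill the rest, and there are C(3,j) ways to pick which j.
By inclusion–exclusion, the number of valid placements is Σ_{j=0}^{3} (−1)^j C(3,j)·(4−j)!.
Computing: 24 − 18 + 6 − 1 = 11.

11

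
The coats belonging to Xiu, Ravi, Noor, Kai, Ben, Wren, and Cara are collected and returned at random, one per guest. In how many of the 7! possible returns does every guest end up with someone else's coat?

Count assignments avoiding every fixed point. For any j of the 7 guests fixed to their own coat, the other 7−j can be arranged in (7−j)! ways.
By inclusion–exclusion this is Σ_{j=0}^{7} (−1)^j C(7,j)·(7−j)!.
Computing: 5040 − 5040 + 2520 − 840 + 210 − 42 + 7 − 1 = 1854.

1854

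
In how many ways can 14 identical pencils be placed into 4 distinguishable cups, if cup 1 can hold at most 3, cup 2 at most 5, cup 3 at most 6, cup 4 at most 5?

52

By stars and bars, unrestricted non-negative solutions to x_1+…+x_4 = 14 number C(14+3,3) = 680.
Subtract solutions that violate a single cap (substitute x_i' = x_i − (cap_i+1)): x_1 ≥ 4 gives C(13,3) = 286; x_2 ≥ 6 gives C(11,3) = 165; x_3 ≥ 7 gives C(10,3) = 120; x_4 ≥ 6 gives C(11,3) = 165. Together 736.
Add back pairs where two caps are both exceeded: 35 + 20 + 35 + 4 + 10 + 4 = 108.
By inclusion–exclusion the count is 680 − 736 + 108 = 52.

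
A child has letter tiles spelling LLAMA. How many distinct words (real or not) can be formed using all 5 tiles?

30

LLAMA has 5 letters with A appearing twice and L appearing twice.
So there are 5! / (2!·2!) = 30 distinguishable arrangements.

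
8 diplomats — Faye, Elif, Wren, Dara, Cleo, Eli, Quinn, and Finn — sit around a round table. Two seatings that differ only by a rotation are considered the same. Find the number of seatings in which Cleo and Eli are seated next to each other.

Treat {Cleo, Eli} as one unit (2 internal orders) and seat the resulting 7 units around the table: (6)! circular arrangements.
So 2 × (6)! = 2 × 720 = 1440.

1440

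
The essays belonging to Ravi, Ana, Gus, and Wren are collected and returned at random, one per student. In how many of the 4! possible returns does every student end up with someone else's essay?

9

Let Aᵢ be the assignments in which student i gets their own essay. We want the size of the complement of A₁∪…∪A_4.
By inclusion–exclusion this is Σ_{j=0}^{4} (−1)^j C(4,j)·(4−j)!.
Computing: 24 − 24 + 12 − 4 + 1 = 9.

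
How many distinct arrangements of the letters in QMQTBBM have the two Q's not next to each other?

There are 7!/(2!·2!·2!) = 630 arrangements of QMQTBBM in total.
If the two Q's are adjacent, glue them into one block, leaving 6 items to arrange: (6)!/(2!·2!) = 180 ways.
Hence 630 − 180 = 450.

450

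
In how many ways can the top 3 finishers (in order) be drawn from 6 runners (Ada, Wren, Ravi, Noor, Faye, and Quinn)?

This is an ordered selection of 3 from 6: P(6,3).
That gives 6 × 5 × 4 = 120.

120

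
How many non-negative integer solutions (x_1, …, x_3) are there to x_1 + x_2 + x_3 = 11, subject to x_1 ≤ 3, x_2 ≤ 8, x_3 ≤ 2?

6

Without the upper bounds there are C(13,2) = 78 ways to split 11 among 3 variables.
Subtract solutions that violate a single cap (substitute x_i' = x_i − (cap_i+1)): x_1 ≥ 4 gives C(9,2) = 36; x_2 ≥ 9 gives C(4,2) = 6; x_3 ≥ 3 gives C(10,2) = 45. Together 87.
Add back pairs where two caps are both exceeded: 0 + 15 + 0 = 15.
By inclusion–exclusion the count is 78 − 87 + 15 = 6.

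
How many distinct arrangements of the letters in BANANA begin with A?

30

Fix A in the first position and arrange the remaining 5 letters.
Those 5 letters have A appearing twice and N appearing twice, giving (5)!/(2!·2!) = 30.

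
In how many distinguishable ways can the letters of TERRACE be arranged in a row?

The 7 letters of TERRACE have repeats: E appearing twice and R appearing twice.
The number of distinct arrangements is 7!/(2!·2!) = 5040/4 = 1260.

1260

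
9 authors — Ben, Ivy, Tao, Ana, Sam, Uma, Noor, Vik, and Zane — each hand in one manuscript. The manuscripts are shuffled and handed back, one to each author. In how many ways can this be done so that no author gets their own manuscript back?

This is the derangement count D_9: permutations of 9 items with no fixed point.
By inclusion–exclusion this is Σ_{j=0}^{9} (−1)^j C(9,j)·(9−j)!.
Computing: 362880 − 362880 + 181440 − 60480 + 15120 − 3024 + 504 − 72 + 9 − 1 = 133496.

133496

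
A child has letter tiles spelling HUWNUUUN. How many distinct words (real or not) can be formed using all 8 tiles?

The 8 letters of HUWNUUUN have repeats: N appearing twice and U appearing 4 times.
Dividing 8! = 40320 by 4!·2! = 48 for the repeated letters gives 840.

840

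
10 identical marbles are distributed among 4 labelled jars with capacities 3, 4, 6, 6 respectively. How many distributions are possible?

Without the upper bounds there are C(13,3) = 286 ways to split 10 among 4 jars.
Subtract solutions that violate a single cap (substitute x_i' = x_i − (cap_i+1)): x_1 ≥ 4 gives C(9,3) = 84; x_2 ≥ 5 gives C(8,3) = 56; x_3 ≥ 7 gives C(6,3) = 20; x_4 ≥ 7 gives C(6,3) = 20. Together 180.
Add back pairs where two caps are both exceeded: 4 + 0 + 0 + 0 + 0 + 0 = 4.
By inclusion–exclusion the count is 286 − 180 + 4 = 110.

110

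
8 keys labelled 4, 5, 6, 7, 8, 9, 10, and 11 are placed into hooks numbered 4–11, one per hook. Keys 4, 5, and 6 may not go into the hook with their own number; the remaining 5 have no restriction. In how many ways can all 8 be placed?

Let Aᵢ (for i ∈ {4, 5, 6}) be the placements that put key i in its forbidden hook. Any j of these fix j positions, leaving (8−j)! ways to fill the rest, and there are C(3,j) ways to pick which j.
By inclusion–exclusion, the number of valid placements is Σ_{j=0}^{3} (−1)^j C(3,j)·(8−j)!.
Computing: 40320 − 15120 + 2160 − 120 = 27240.

27240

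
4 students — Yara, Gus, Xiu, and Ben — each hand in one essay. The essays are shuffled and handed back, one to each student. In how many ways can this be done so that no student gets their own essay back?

Count assignments avoiding every fixed point. For any j of the 4 students fixed to their own essay, the other 4−j can be arranged in (4−j)! ways.
By inclusion–exclusion this is Σ_{j=0}^{4} (−1)^j C(4,j)·(4−j)!.
Computing: 24 − 24 + 12 − 4 + 1 = 9.

9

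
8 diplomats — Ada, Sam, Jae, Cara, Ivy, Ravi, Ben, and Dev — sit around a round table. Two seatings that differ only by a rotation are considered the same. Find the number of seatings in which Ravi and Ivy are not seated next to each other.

3600

Without the restriction there are (7)! = 5040 seatings.
Seatings with Ravi beside Ivy: treat them as a block with 2 internal orders, giving 2 × (6)! = 1440.
Subtracting, 5040 − 1440 = 3600.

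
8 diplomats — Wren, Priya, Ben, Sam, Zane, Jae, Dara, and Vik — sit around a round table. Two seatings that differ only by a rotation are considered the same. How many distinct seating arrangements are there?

Seat Wren anywhere (absorbing the rotational symmetry), then permute the other 7: (7)! = 5040.

5040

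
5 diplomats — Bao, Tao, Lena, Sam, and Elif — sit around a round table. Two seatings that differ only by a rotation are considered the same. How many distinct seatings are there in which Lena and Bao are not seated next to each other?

All circular seatings of 5 people number (4)! = 24.
Those with Lena next to Bao: fuse the pair into one unit and seat 4 units around a circle — 2·(3)! = 12.
Subtracting, 24 − 12 = 12.

12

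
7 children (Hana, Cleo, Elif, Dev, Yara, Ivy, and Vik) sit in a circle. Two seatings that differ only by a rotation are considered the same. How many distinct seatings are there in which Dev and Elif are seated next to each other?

240

Glue Dev and Elif into a block (2 internal orders). Seating 6 units around a circle gives (5)! arrangements.
So 2 × (5)! = 2 × 120 = 240.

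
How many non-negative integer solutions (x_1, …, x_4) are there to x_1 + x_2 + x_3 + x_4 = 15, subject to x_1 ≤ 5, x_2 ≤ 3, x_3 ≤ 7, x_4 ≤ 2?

Without the upper bounds there are C(18,3) = 816 ways to split 15 among 4 variables.
Subtract solutions that violate a single cap (substitute x_i' = x_i − (cap_i+1)): x_1 ≥ 6 gives C(12,3) = 220; x_2 ≥ 4 gives C(14,3) = 364; x_3 ≥ 8 gives C(10,3) = 120; x_4 ≥ 3 gives C(15,3) = 455. Together 1159.
Add back pairs where two caps are both exceeded: 56 + 4 + 84 + 20 + 165 + 35 = 364.
Subtract triples: 0 + 10 + 0 + 1 = 11.
By inclusion–exclusion the count is 816 − 1159 + 364 − 11 = 10.

10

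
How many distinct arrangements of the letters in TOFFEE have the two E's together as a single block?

60

Treat the 2 copies of E as a single block. The multiset to arrange is then {EE, F, F, O, T}, 5 items in all.
That gives (5)!/(2!) = 60 arrangements.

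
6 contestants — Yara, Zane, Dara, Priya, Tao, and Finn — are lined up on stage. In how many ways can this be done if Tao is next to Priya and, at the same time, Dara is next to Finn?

Treat {Tao,Priya} as one block (2 orders) and {Dara,Finn} as another (2 orders).
That leaves 4 units to arrange: 2 × 2 × 4! = 4 × 24 = 96.

96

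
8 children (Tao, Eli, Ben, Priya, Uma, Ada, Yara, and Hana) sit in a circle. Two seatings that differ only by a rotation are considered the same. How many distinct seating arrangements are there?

5040

Around a circle, 8 distinct people have 8!/8 = (7)! = 5040 rotationally distinct seatings.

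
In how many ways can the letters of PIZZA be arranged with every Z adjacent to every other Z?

24

Treat the 2 copies of Z as a single block. The multiset to arrange is then {ZZ, A, I, P}, 4 items in all.
All 4 items are distinct, so there are (4)! = 24 arrangements.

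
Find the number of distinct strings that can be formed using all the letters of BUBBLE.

BUBBLE has 6 letters with B appearing 3 times.
The number of distinct arrangements is 6!/(3!) = 720/6 = 120.

120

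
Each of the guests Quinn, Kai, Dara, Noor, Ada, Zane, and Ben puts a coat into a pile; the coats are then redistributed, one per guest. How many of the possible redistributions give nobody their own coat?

1854

This is the derangement count D_7: permutations of 7 items with no fixed point.
By inclusion–exclusion this is Σ_{j=0}^{7} (−1)^j C(7,j)·(7−j)!.
Computing: 5040 − 5040 + 2520 − 840 + 210 − 42 + 7 − 1 = 1854.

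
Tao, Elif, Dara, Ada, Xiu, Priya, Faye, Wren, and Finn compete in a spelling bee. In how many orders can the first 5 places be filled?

This is an ordered selection of 5 from 9: P(9,5).
That gives 9 × 8 × 7 × 6 × 5 = 15120.

15120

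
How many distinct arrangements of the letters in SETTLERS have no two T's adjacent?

There are 8!/(2!·2!·2!) = 5040 arrangements of SETTLERS in total.
If the two T's are adjacent, glue them into one block, leaving 7 items to arrange: (7)!/(2!·2!) = 1260 ways.
Hence 5040 − 1260 = 3780.

3780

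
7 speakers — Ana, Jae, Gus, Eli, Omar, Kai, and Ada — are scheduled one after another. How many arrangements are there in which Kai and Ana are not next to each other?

3600

There are 7! = 5040 arrangements in all. If Kai and Ana are adjacent, merging them into one block gives 2·(6)! = 1440 arrangements.
Complementary counting: 5040 − 1440 = 3600.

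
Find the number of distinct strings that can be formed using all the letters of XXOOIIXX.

420

XXOOIIXX has 8 letters with I appearing twice, O appearing twice, and X appearing 4 times.
The number of distinct arrangements is 8!/(4!·2!·2!) = 40320/96 = 420.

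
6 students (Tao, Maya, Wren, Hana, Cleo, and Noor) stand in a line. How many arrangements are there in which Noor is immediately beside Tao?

Glue Noor and Tao into one block (2 internal orders), leaving 5 units to arrange in a row.
So the count is 2·(5)! = 240.

240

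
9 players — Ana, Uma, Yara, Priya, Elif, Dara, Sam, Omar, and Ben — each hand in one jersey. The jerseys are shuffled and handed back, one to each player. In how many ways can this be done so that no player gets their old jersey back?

This is the derangement count D_9: permutations of 9 items with no fixed point.
By inclusion–exclusion this is Σ_{j=0}^{9} (−1)^j C(9,j)·(9−j)!.
Computing: 362880 − 362880 + 181440 − 60480 + 15120 − 3024 + 504 − 72 + 9 − 1 = 133496.

133496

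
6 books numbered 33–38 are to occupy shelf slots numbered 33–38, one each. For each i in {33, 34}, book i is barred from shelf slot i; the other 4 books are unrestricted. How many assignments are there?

Let Aᵢ (for i ∈ {33, 34}) be the placements that put book i in its forbidden shelf slot. Any j of these fix j positions, leaving (6−j)! ways to fill the rest, and there are C(2,j) ways to pick which j.
By inclusion–exclusion, the number of valid placements is Σ_{j=0}^{2} (−1)^j C(2,j)·(6−j)!.
Computing: 720 − 240 + 24 = 504.

504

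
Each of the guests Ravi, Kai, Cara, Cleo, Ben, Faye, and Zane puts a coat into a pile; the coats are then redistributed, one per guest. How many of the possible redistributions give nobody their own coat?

1854

Let Aᵢ be the assignments in which guest i gets their own coat. We want the size of the complement of A₁∪…∪A_7.
By inclusion–exclusion this is Σ_{j=0}^{7} (−1)^j C(7,j)·(7−j)!.
Computing: 5040 − 5040 + 2520 − 840 + 210 − 42 + 7 − 1 = 1854.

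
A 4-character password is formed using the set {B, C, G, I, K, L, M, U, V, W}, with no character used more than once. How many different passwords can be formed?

5040

This is a permutation of 4 out of 10: P(10,4) = 10!/6!.
10 × 9 × 8 × 7 = 5040.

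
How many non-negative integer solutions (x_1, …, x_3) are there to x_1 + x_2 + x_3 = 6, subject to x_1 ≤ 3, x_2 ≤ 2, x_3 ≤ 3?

By stars and bars, unrestricted non-negative solutions to x_1+…+x_3 = 6 number C(6+2,2) = 28.
Subtract solutions that violate a single cap (substitute x_i' = x_i − (cap_i+1)): x_1 ≥ 4 gives C(4,2) = 6; x_2 ≥ 3 gives C(5,2) = 10; x_3 ≥ 4 gives C(4,2) = 6. Together 22.
No two caps can be exceeded simultaneously, so the pair terms are all 0.
By inclusion–exclusion the count is 28 − 22 + 0 = 6.

6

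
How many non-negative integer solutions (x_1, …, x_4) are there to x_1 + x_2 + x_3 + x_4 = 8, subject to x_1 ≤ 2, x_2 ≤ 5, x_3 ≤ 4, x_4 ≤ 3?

49

Ignoring the caps, the number of non-negative solutions to x_1+…+x_4 = 8 is C(11,3) = 165.
Subtract solutions that violate a single cap (substitute x_i' = x_i − (cap_i+1)): x_1 ≥ 3 gives C(8,3) = 56; x_2 ≥ 6 gives C(5,3) = 10; x_3 ≥ 5 gives C(6,3) = 20; x_4 ≥ 4 gives C(7,3) = 35. Together 121.
Add back pairs where two caps are both exceeded: 0 + 1 + 4 + 0 + 0 + 0 = 5.
By inclusion–exclusion the count is 165 − 121 + 5 = 49.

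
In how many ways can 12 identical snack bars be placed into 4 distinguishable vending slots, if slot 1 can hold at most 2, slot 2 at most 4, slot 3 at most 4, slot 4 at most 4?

Without the upper bounds there are C(15,3) = 455 ways to split 12 among 4 vending slots.
Subtract solutions that violate a single cap (substitute x_i' = x_i − (cap_i+1)): x_1 ≥ 3 gives C(12,3) = 220; x_2 ≥ 5 gives C(10,3) = 120; x_3 ≥ 5 gives C(10,3) = 120; x_4 ≥ 5 gives C(10,3) = 120. Together 580.
Add back pairs where two caps are both exceeded: 35 + 35 + 35 + 10 + 10 + 10 = 135.
By inclusion–exclusion the count is 455 − 580 + 135 = 10.

10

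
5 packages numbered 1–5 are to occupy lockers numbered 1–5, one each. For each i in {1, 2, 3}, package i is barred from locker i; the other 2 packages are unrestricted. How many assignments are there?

64

Let Aᵢ (for i ∈ {1, 2, 3}) be the placements that put package i in its forbidden locker. Any j of these fix j positions, leaving (5−j)! ways to fill the rest, and there are C(3,j) ways to pick which j.
By inclusion–exclusion, the number of valid placements is Σ_{j=0}^{3} (−1)^j C(3,j)·(5−j)!.
Computing: 120 − 72 + 18 − 2 = 64.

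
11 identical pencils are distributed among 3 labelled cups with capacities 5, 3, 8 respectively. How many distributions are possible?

Without the upper bounds there are C(13,2) = 78 ways to split 11 among 3 cups.
Subtract solutions that violate a single cap (substitute x_i' = x_i − (cap_i+1)): x_1 ≥ 6 gives C(7,2) = 21; x_2 ≥ 4 gives C(9,2) = 36; x_3 ≥ 9 gives C(4,2) = 6. Together 63.
Add back pairs where two caps are both exceeded: 3 + 0 + 0 = 3.
By inclusion–exclusion the count is 78 − 63 + 3 = 18.

18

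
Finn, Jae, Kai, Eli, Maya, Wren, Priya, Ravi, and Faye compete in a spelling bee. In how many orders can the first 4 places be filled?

There are 9 choices for 1st place, 8 for 2nd, and so on down to 6 for position 4.
That gives 9 × 8 × 7 × 6 = 3024.

3024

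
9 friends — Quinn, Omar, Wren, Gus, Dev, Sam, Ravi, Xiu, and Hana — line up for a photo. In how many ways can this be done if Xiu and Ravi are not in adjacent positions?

282240

Of the 9! = 362880 arrangements, those with Xiu and Ravi adjacent number 2 × 8! = 80640 (treat the pair as a block with 2 internal orders).
Complementary counting: 362880 − 80640 = 282240.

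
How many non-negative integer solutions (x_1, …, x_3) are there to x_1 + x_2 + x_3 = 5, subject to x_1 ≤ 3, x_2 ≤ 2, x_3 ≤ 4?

By stars and bars, unrestricted non-negative solutions to x_1+…+x_3 = 5 number C(5+2,2) = 21.
Subtract solutions that violate a single cap (substitute x_i' = x_i − (cap_i+1)): x_1 ≥ 4 gives C(3,2) = 3; x_2 ≥ 3 gives C(4,2) = 6; x_3 ≥ 5 gives C(2,2) = 1. Together 10.
No two caps can be exceeded simultaneously, so the pair terms are all 0.
By inclusion–exclusion the count is 21 − 10 + 0 = 11.

11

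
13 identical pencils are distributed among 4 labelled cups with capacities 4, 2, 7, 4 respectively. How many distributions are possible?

Ignoring the caps, the number of non-negative solutions to x_1+…+x_4 = 13 is C(16,3) = 560.
Subtract solutions that violate a single cap (substitute x_i' = x_i − (cap_i+1)): x_1 ≥ 5 gives C(11,3) = 165; x_2 ≥ 3 gives C(13,3) = 286; x_3 ≥ 8 gives C(8,3) = 56; x_4 ≥ 5 gives C(11,3) = 165. Together 672.
Add back pairs where two caps are both exceeded: 56 + 1 + 20 + 10 + 56 + 1 = 144.
Subtract triples: 0 + 1 + 0 + 0 = 1.
By inclusion–exclusion the count is 560 − 672 + 144 − 1 = 31.

31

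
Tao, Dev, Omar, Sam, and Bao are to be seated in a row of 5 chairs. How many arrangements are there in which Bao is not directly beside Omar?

72

Of the 5! = 120 arrangements, those with Bao and Omar adjacent number 2 × 4! = 48 (treat the pair as a block with 2 internal orders).
So 120 − 48 = 72 arrangements keep them apart.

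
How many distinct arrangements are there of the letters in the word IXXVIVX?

IXXVIVX has 7 letters with I appearing twice, V appearing twice, and X appearing 3 times.
Dividing 7! = 5040 by 3!·2!·2! = 24 for the repeated letters gives 210.

210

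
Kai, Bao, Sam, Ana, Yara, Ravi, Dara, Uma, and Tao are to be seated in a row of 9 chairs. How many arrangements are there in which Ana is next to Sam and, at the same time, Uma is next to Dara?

20160

Treat {Ana,Sam} as one block (2 orders) and {Uma,Dara} as another (2 orders).
That leaves 7 units to arrange: 2 × 2 × 7! = 4 × 5040 = 20160.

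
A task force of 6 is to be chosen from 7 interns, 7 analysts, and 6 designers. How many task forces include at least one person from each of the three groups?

32340

Total 6-person selections from all 20: C(20,6) = 38760.
Subtract selections that omit an entire group: no interns → C(13,6) = 1716; no analysts → C(13,6) = 1716; no designers → C(14,6) = 3003.
Add back selections omitting two groups (i.e. drawn from a single group): C(7,6) + C(7,6) + C(6,6) = 15.
By inclusion–exclusion: 38760 − 6435 + 15 = 32340.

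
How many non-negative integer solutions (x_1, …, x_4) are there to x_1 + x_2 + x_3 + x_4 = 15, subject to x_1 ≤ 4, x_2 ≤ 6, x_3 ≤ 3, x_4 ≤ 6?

34

By stars and bars, unrestricted non-negative solutions to x_1+…+x_4 = 15 number C(15+3,3) = 816.
Subtract solutions that violate a single cap (substitute x_i' = x_i − (cap_i+1)): x_1 ≥ 5 gives C(13,3) = 286; x_2 ≥ 7 gives C(11,3) = 165; x_3 ≥ 4 gives C(14,3) = 364; x_4 ≥ 7 gives C(11,3) = 165. Together 980.
Add back pairs where two caps are both exceeded: 20 + 84 + 20 + 35 + 4 + 35 = 198.
By inclusion–exclusion the count is 816 − 980 + 198 = 34.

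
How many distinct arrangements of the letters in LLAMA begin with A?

Fix A in the first position and arrange the remaining 4 letters.
Those 4 letters have L appearing twice, giving (4)!/(2!) = 12.

12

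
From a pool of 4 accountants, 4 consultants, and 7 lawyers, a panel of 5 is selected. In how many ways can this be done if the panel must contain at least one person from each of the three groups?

2044

Total 5-person selections from all 15: C(15,5) = 3003.
Subtract selections that omit an entire group: no accountants → C(11,5) = 462; no consultants → C(11,5) = 462; no lawyers → C(8,5) = 56.
Add back selections omitting two groups (i.e. drawn from a single group): C(4,5) + C(4,5) + C(7,5) = 21.
By inclusion–exclusion: 3003 − 980 + 21 = 2044.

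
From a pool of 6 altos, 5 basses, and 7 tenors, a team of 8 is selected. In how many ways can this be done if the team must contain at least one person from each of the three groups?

With no constraint there are C(18,8) = 43758 possible selections.
Selections missing a whole group: no altos → C(12,8) = 495; no basses → C(13,8) = 1287; no tenors → C(11,8) = 165.
Add back selections omitting two groups (i.e. drawn from a single group): C(6,8) + C(5,8) + C(7,8) = 0.
By inclusion–exclusion: 43758 − 1947 + 0 = 41811.

41811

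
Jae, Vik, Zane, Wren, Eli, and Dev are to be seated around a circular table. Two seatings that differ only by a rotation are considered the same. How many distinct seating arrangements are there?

120

Fix one person's seat to break rotational symmetry; the remaining 5 people can be arranged in (5)! = 120 ways.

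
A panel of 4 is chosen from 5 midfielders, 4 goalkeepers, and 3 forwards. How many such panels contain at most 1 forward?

378

Split by how many forwards are chosen (0 through 1).
Sum: C(3,0)·C(9,4) + C(3,1)·C(9,3) = 126 + 252 = 378.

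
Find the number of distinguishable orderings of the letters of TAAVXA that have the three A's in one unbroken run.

Treat the 3 copies of A as a single block. The multiset to arrange is then {AAA, T, V, X}, 4 items in all.
All 4 items are distinct, so there are (4)! = 24 arrangements.

24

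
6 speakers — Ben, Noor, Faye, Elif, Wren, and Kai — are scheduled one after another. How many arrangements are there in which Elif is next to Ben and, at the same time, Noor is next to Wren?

96

Treat {Elif,Ben} as one block (2 orders) and {Noor,Wren} as another (2 orders).
That leaves 4 units to arrange: 2 × 2 × 4! = 4 × 24 = 96.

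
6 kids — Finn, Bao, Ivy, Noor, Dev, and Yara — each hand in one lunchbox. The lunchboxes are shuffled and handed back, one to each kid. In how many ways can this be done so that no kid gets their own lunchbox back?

265

This is the derangement count D_6: permutations of 6 items with no fixed point.
By inclusion–exclusion this is Σ_{j=0}^{6} (−1)^j C(6,j)·(6−j)!.
Computing: 720 − 720 + 360 − 120 + 30 − 6 + 1 = 265.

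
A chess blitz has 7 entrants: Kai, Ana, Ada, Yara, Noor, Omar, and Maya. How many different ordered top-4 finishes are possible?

840

This is an ordered selection of 4 from 7: P(7,4).
That gives 7 × 6 × 5 × 4 = 840.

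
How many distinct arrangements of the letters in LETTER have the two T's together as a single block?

Treat the 2 copies of T as a single block. The multiset to arrange is then {TT, E, E, L, R}, 5 items in all.
That gives (5)!/(2!) = 60 arrangements.

60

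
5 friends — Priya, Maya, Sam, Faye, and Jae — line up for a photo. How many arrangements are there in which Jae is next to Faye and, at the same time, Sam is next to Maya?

Treat {Jae,Faye} as one block (2 orders) and {Sam,Maya} as another (2 orders).
That leaves 3 units to arrange: 2 × 2 × 3! = 4 × 6 = 24.

24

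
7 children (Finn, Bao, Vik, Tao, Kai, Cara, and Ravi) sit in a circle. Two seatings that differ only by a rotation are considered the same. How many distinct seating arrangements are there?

Fix one person's seat to break rotational symmetry; the remaining 6 people can be arranged in (6)! = 720 ways.

720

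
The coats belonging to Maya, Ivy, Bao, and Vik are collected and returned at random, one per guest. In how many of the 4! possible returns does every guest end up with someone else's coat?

9

Count assignments avoiding every fixed point. For any j of the 4 guests fixed to their own coat, the other 4−j can be arranged in (4−j)! ways.
By inclusion–exclusion this is Σ_{j=0}^{4} (−1)^j C(4,j)·(4−j)!.
Computing: 24 − 24 + 12 − 4 + 1 = 9.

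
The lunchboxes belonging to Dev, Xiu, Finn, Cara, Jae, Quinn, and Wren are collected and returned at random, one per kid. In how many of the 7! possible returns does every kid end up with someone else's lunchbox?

This is the derangement count D_7: permutations of 7 items with no fixed point.
By inclusion–exclusion this is Σ_{j=0}^{7} (−1)^j C(7,j)·(7−j)!.
Computing: 5040 − 5040 + 2520 − 840 + 210 − 42 + 7 − 1 = 1854.

1854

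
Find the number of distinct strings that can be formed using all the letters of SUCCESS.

The 7 letters of SUCCESS have repeats: C appearing twice and S appearing 3 times.
Dividing 7! = 5040 by 3!·2! = 12 for the repeated letters gives 420.

420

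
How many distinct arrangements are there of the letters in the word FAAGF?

The 5 letters of FAAGF have repeats: A appearing twice and F appearing twice.
The number of distinct arrangements is 5!/(2!·2!) = 120/4 = 30.

30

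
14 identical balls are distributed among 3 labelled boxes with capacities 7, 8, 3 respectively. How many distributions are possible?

14

Without the upper bounds there are C(16,2) = 120 ways to split 14 among 3 boxes.
Subtract solutions that violate a single cap (substitute x_i' = x_i − (cap_i+1)): x_1 ≥ 8 gives C(8,2) = 28; x_2 ≥ 9 gives C(7,2) = 21; x_3 ≥ 4 gives C(12,2) = 66. Together 115.
Add back pairs where two caps are both exceeded: 0 + 6 + 3 = 9.
By inclusion–exclusion the count is 120 − 115 + 9 = 14.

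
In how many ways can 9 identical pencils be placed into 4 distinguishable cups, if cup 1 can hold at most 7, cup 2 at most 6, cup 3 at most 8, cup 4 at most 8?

204

Ignoring the caps, the number of non-negative solutions to x_1+…+x_4 = 9 is C(12,3) = 220.
Subtract solutions that violate a single cap (substitute x_i' = x_i − (cap_i+1)): x_1 ≥ 8 gives C(4,3) = 4; x_2 ≥ 7 gives C(5,3) = 10; x_3 ≥ 9 gives C(3,3) = 1; x_4 ≥ 9 gives C(3,3) = 1. Together 16.
No two caps can be exceeded simultaneously, so the pair terms are all 0.
By inclusion–exclusion the count is 220 − 16 + 0 = 204.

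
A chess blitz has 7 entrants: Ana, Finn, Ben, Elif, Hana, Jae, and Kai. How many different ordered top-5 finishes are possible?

There are 7 choices for 1st place, 6 for 2nd, and so on down to 3 for position 5.
That gives 7 × 6 × 5 × 4 × 3 = 2520.

2520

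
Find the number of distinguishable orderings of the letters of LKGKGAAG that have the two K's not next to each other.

Total arrangements of LKGKGAAG: 8!/(3!·2!·2!) = 1680.
If the two K's are adjacent, glue them into one block, leaving 7 items to arrange: (7)!/(3!·2!) = 420 ways.
Hence 1680 − 420 = 1260.

1260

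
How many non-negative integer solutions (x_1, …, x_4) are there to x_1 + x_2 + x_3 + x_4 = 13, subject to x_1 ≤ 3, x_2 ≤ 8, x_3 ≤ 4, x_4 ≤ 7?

125

Without the upper bounds there are C(16,3) = 560 ways to split 13 among 4 variables.
Subtract solutions that violate a single cap (substitute x_i' = x_i − (cap_i+1)): x_1 ≥ 4 gives C(12,3) = 220; x_2 ≥ 9 gives C(7,3) = 35; x_3 ≥ 5 gives C(11,3) = 165; x_4 ≥ 8 gives C(8,3) = 56. Together 476.
Add back pairs where two caps are both exceeded: 1 + 35 + 4 + 0 + 0 + 1 = 41.
By inclusion–exclusion the count is 560 − 476 + 41 = 125.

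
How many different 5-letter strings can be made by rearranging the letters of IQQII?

10

IQQII has 5 letters with I appearing 3 times and Q appearing twice.
So there are 5! / (3!·2!) = 10 distinguishable arrangements.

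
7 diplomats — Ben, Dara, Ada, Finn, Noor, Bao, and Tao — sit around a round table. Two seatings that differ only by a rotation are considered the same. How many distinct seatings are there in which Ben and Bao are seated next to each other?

Glue Ben and Bao into a block (2 internal orders). Seating 6 units around a circle gives (5)! arrangements.
So 2 × (5)! = 2 × 120 = 240.

240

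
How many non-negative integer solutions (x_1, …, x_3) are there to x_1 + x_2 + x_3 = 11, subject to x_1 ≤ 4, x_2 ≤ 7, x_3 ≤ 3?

10

By stars and bars, unrestricted non-negative solutions to x_1+…+x_3 = 11 number C(11+2,2) = 78.
Subtract solutions that violate a single cap (substitute x_i' = x_i − (cap_i+1)): x_1 ≥ 5 gives C(8,2) = 28; x_2 ≥ 8 gives C(5,2) = 10; x_3 ≥ 4 gives C(9,2) = 36. Together 74.
Add back pairs where two caps are both exceeded: 0 + 6 + 0 = 6.
By inclusion–exclusion the count is 78 − 74 + 6 = 10.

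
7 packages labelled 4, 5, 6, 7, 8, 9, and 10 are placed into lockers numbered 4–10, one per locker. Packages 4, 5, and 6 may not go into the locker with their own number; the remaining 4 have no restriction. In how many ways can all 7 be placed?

Let Aᵢ (for i ∈ {4, 5, 6}) be the placements that put package i in its forbidden locker. Any j of these fix j positions, leaving (7−j)! ways to fill the rest, and there are C(3,j) ways to pick which j.
By inclusion–exclusion, the number of valid placements is Σ_{j=0}^{3} (−1)^j C(3,j)·(7−j)!.
Computing: 5040 − 2160 + 360 − 24 = 3216.

3216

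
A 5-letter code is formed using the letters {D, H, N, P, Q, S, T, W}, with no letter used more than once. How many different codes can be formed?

6720

With no repetition, fill the 5 letters in order: 8 choices, then 7, down to 4.
That product is 8 × 7 × 6 × 5 × 4 = 6720.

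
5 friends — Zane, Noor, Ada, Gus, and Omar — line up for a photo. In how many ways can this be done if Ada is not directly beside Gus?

Of the 5! = 120 arrangements, those with Ada and Gus adjacent number 2 × 4! = 48 (treat the pair as a block with 2 internal orders).
Complementary counting: 120 − 48 = 72.

72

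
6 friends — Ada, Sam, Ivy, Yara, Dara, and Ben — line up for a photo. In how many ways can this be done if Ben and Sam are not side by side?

480

There are 6! = 720 arrangements in all. If Ben and Sam are adjacent, merging them into one block gives 2·(5)! = 240 arrangements.
So 720 − 240 = 480 arrangements keep them apart.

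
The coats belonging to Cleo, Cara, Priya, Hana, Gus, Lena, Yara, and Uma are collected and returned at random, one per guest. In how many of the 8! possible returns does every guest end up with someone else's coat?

14833

Count assignments avoiding every fixed point. For any j of the 8 guests fixed to their own coat, the other 8−j can be arranged in (8−j)! ways.
By inclusion–exclusion this is Σ_{j=0}^{8} (−1)^j C(8,j)·(8−j)!.
Computing: 40320 − 40320 + 20160 − 6720 + 1680 − 336 + 56 − 8 + 1 = 14833.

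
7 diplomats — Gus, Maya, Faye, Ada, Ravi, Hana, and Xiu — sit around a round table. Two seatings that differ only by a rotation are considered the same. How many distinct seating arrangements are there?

720

Fix one person's seat to break rotational symmetry; the remaining 6 people can be arranged in (6)! = 720 ways.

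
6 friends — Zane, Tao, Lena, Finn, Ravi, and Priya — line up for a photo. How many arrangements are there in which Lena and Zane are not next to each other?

480

Of the 6! = 720 arrangements, those with Lena and Zane adjacent number 2 × 5! = 240 (treat the pair as a block with 2 internal orders).
So 720 − 240 = 480 arrangements keep them apart.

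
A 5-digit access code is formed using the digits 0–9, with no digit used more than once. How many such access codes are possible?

With no repetition, fill the 5 digits in order: 10 choices, then 9, down to 6.
That product is 10 × 9 × 8 × 7 × 6 = 30240.

30240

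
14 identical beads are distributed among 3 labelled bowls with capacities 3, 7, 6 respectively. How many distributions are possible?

By stars and bars, unrestricted non-negative solutions to x_1+…+x_3 = 14 number C(14+2,2) = 120.
Subtract solutions that violate a single cap (substitute x_i' = x_i − (cap_i+1)): x_1 ≥ 4 gives C(12,2) = 66; x_2 ≥ 8 gives C(8,2) = 28; x_3 ≥ 7 gives C(9,2) = 36. Together 130.
Add back pairs where two caps are both exceeded: 6 + 10 + 0 = 16.
By inclusion–exclusion the count is 120 − 130 + 16 = 6.

6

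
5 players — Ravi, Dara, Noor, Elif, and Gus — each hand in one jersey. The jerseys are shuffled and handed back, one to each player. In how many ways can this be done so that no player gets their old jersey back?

44

This is the derangement count D_5: permutations of 5 items with no fixed point.
By inclusion–exclusion this is Σ_{j=0}^{5} (−1)^j C(5,j)·(5−j)!.
Computing: 120 − 120 + 60 − 20 + 5 − 1 = 44.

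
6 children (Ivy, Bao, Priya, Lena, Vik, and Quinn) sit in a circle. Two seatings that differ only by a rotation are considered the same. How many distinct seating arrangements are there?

Seat Ivy anywhere (absorbing the rotational symmetry), then permute the other 5: (5)! = 120.

120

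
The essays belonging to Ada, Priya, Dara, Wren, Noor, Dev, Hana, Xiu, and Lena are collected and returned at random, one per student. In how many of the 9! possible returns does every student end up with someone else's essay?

Let Aᵢ be the assignments in which student i gets their own essay. We want the size of the complement of A₁∪…∪A_9.
By inclusion–exclusion this is Σ_{j=0}^{9} (−1)^j C(9,j)·(9−j)!.
Computing: 362880 − 362880 + 181440 − 60480 + 15120 − 3024 + 504 − 72 + 9 − 1 = 133496.

133496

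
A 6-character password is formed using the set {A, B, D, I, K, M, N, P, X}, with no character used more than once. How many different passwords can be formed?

Choose and order 6 of the 9 symbols: the first character has 9 options, the next 8, and so on down to 4.
That product is 9 × 8 × 7 × 6 × 5 × 4 = 60480.

60480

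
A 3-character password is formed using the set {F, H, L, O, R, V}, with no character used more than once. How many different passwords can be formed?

120

Choose and order 3 of the 6 symbols: the first character has 6 options, the next 5, then 4.
6 × 5 × 4 = 120.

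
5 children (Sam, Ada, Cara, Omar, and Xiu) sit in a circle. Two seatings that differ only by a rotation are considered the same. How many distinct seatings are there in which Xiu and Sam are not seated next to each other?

All circular seatings of 5 people number (4)! = 24.
Those with Xiu next to Sam: fuse the pair into one unit and seat 4 units around a circle — 2·(3)! = 12.
Subtracting, 24 − 12 = 12.

12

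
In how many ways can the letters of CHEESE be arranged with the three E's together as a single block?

24

Treat the 3 copies of E as a single block. The multiset to arrange is then {EEE, C, H, S}, 4 items in all.
All 4 items are distinct, so there are (4)! = 24 arrangements.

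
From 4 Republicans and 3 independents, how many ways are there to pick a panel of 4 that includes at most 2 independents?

Split by how many independents are chosen (0 through 2).
Sum: C(3,0)·C(4,4) + C(3,1)·C(4,3) + C(3,2)·C(4,2) = 1 + 12 + 18 = 31.

31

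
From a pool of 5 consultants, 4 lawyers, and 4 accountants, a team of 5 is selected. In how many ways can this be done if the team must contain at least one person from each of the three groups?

Total 5-person selections from all 13: C(13,5) = 1287.
Subtract selections that omit an entire group: no consultants → C(8,5) = 56; no lawyers → C(9,5) = 126; no accountants → C(9,5) = 126.
Add back selections omitting two groups (i.e. drawn from a single group): C(5,5) + C(4,5) + C(4,5) = 1.
By inclusion–exclusion: 1287 − 308 + 1 = 980.

980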